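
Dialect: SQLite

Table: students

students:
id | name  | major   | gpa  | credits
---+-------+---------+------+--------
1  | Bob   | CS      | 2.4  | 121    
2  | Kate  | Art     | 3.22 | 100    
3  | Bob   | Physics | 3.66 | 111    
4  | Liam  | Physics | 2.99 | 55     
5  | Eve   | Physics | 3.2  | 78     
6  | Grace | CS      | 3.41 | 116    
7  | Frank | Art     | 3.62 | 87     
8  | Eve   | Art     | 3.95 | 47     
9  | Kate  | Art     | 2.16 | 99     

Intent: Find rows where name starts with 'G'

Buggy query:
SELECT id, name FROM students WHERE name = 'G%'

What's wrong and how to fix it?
Bug: Wildcards only work with LIKE; '=' treats '%' as a literal character

Fix: Replace '=' with LIKE so 'G%' is treated as a pattern

Corrected query:
SELECT id, name FROM students WHERE name LIKE 'G%'

Result:
id | name 
---+------
6  | Grace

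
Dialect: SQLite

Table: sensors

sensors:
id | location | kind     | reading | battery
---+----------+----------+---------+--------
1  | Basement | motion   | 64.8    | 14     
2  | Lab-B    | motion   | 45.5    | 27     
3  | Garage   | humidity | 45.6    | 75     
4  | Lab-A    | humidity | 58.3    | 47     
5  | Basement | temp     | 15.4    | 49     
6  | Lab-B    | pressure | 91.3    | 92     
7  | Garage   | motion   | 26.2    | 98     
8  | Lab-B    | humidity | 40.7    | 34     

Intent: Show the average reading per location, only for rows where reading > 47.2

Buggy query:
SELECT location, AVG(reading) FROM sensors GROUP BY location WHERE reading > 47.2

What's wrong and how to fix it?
Bug: WHERE cannot follow GROUP BY

Fix: Move the WHERE clause before GROUP BY

Corrected query:
SELECT location, AVG(reading) FROM sensors WHERE reading > 47.2 GROUP BY location

Result:
location | AVG(reading)
---------+-------------
Basement | 64.8        
Lab-A    | 58.3        
Lab-B    | 91.3        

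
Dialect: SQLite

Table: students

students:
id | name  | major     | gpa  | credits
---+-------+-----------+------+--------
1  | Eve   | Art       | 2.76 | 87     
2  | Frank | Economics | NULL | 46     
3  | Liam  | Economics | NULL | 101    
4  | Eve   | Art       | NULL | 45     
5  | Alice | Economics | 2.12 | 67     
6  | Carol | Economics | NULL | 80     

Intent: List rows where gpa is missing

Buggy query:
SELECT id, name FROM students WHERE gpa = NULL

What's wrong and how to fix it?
Bug: '= NULL' is always unknown in SQL three-valued logic, so no rows match

Fix: Replace '= NULL' with 'IS NULL'

Corrected query:
SELECT id, name FROM students WHERE gpa IS NULL

Result:
id | name 
---+------
2  | Frank
3  | Liam 
4  | Eve  
6  | Carol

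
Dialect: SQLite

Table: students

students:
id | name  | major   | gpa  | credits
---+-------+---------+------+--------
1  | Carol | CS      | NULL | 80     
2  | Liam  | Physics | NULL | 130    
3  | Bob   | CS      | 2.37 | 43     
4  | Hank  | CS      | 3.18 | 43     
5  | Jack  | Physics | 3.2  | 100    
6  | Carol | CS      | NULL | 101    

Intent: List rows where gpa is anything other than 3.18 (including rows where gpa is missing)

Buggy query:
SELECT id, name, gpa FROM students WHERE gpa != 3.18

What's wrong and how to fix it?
Bug: Inequality against NULL is unknown, not true; rows with NULL are dropped

Fix: Handle NULL separately with IS NULL alongside the inequality

Corrected query:
SELECT id, name, gpa FROM students WHERE gpa != 3.18 OR gpa IS NULL

Result:
id | name  | gpa 
---+-------+-----
1  | Carol | NULL
2  | Liam  | NULL
3  | Bob   | 2.37
5  | Jack  | 3.2 
6  | Carol | NULL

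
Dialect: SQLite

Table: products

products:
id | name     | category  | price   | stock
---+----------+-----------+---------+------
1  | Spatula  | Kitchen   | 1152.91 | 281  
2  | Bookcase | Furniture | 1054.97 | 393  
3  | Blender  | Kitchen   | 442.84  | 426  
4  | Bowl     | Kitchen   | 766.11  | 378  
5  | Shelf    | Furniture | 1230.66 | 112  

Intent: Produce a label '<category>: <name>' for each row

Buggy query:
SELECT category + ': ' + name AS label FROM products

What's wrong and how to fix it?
Bug: SQLite uses || for string concatenation; + coerces text to numbers (yielding 0)

Fix: Use the || operator for string concatenation

Corrected query:
SELECT category || ': ' || name AS label FROM products

Result:
label              
-------------------
Kitchen: Spatula   
Furniture: Bookcase
Kitchen: Blender   
Kitchen: Bowl      
Furniture: Shelf   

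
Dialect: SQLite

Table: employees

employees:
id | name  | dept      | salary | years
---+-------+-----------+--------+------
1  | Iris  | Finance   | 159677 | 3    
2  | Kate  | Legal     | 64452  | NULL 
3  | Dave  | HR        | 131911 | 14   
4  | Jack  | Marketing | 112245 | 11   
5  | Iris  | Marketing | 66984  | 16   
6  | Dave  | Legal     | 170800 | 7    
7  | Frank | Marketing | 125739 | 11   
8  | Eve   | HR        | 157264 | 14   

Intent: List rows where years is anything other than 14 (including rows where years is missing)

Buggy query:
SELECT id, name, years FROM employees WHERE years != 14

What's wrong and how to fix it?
Bug: 'years != 14' is unknown when years is NULL, so NULL rows are silently excluded

Fix: Handle NULL separately with IS NULL alongside the inequality

Corrected query:
SELECT id, name, years FROM employees WHERE years != 14 OR years IS NULL

Result:
id | name  | years
---+-------+------
1  | Iris  | 3    
2  | Kate  | NULL 
4  | Jack  | 11   
5  | Iris  | 16   
6  | Dave  | 7    
7  | Frank | 11   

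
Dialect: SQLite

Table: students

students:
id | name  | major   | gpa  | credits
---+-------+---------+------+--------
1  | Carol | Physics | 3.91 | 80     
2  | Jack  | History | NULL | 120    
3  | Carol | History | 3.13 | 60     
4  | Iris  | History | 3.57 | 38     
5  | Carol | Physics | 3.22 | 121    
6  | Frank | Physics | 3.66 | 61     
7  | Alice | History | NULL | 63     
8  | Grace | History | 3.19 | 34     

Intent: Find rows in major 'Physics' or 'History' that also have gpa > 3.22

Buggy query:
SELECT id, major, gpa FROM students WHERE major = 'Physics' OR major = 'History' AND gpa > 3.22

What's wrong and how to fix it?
Bug: Without parentheses, AND is evaluated before OR, so the gpa filter only applies to the 'History' branch

Fix: Group the OR with parentheses (or use IN), then AND the threshold

Corrected query:
SELECT id, major, gpa FROM students WHERE (major = 'Physics' OR major = 'History') AND gpa > 3.22

Result:
id | major   | gpa 
---+---------+-----
1  | Physics | 3.91
4  | History | 3.57
6  | Physics | 3.66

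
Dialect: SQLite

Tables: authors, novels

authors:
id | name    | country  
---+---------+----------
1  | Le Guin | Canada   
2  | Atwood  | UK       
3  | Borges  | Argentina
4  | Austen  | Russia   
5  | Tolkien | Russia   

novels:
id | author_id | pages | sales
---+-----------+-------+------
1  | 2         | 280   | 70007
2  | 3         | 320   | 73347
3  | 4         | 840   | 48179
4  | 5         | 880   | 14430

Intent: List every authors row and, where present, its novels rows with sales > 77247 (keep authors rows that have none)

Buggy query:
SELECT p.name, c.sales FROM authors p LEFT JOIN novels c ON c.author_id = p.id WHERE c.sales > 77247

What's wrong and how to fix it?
Bug: A WHERE condition on the right-hand table after LEFT JOIN drops unmatched parents

Fix: Move the right-table condition into the ON clause so unmatched parents are kept

Corrected query:
SELECT p.name, c.sales FROM authors p LEFT JOIN novels c ON c.author_id = p.id AND c.sales > 77247

Result:
name    | sales
--------+------
Le Guin | NULL 
Atwood  | NULL 
Borges  | NULL 
Austen  | NULL 
Tolkien | NULL 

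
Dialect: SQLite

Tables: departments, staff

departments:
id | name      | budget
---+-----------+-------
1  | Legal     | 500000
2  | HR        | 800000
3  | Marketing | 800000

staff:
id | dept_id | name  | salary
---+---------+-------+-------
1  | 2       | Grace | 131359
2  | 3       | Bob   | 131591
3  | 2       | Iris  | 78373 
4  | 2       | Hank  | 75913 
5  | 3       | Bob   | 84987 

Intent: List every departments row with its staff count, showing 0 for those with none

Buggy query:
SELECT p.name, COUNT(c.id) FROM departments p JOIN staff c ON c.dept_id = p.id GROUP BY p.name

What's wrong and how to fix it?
Bug: An inner join excludes parents with zero children

Fix: Switch to LEFT JOIN to retain unmatched parent rows

Corrected query:
SELECT p.name, COUNT(c.id) FROM departments p LEFT JOIN staff c ON c.dept_id = p.id GROUP BY p.name

Result:
name      | COUNT(c.id)
----------+------------
HR        | 3          
Legal     | 0          
Marketing | 2          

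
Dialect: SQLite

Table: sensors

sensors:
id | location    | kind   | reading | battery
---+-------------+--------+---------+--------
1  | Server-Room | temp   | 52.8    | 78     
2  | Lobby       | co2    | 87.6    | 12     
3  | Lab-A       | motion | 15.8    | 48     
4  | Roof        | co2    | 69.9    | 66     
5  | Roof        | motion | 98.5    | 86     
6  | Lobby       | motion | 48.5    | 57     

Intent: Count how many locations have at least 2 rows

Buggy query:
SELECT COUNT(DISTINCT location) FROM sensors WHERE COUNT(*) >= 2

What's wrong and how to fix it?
Bug: COUNT(*) cannot appear in WHERE; the per-group count doesn't exist yet

Fix: Group first with HAVING COUNT(*) >= 2, then COUNT the resulting groups

Corrected query:
SELECT COUNT(*) FROM (SELECT location FROM sensors GROUP BY location HAVING COUNT(*) >= 2)

Result:
COUNT(*)
--------
2       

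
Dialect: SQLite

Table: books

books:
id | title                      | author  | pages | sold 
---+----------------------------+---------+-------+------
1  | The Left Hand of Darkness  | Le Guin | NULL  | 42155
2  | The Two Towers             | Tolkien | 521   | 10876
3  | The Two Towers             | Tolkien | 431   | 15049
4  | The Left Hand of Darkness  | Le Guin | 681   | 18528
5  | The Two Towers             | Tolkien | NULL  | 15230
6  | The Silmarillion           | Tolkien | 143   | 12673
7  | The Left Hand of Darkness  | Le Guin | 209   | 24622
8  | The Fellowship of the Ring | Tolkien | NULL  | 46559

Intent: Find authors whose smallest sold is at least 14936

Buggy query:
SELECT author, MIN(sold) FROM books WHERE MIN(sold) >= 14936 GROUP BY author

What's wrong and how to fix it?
Bug: Aggregates like MIN are computed per group after WHERE runs

Fix: Replace WHERE with HAVING after the GROUP BY

Corrected query:
SELECT author, MIN(sold) FROM books GROUP BY author HAVING MIN(sold) >= 14936

Result:
author  | MIN(sold)
--------+----------
Le Guin | 18528    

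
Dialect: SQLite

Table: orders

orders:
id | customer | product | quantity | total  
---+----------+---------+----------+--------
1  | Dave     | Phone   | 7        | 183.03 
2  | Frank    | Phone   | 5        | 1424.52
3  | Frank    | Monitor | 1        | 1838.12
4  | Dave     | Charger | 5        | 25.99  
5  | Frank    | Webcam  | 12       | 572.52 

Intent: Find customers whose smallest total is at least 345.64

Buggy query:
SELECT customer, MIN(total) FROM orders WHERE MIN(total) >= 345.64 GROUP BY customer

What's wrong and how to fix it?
Bug: Aggregates like MIN are computed per group after WHERE runs

Fix: Replace WHERE with HAVING after the GROUP BY

Corrected query:
SELECT customer, MIN(total) FROM orders GROUP BY customer HAVING MIN(total) >= 345.64

Result:
customer | MIN(total)
---------+-----------
Frank    | 572.52    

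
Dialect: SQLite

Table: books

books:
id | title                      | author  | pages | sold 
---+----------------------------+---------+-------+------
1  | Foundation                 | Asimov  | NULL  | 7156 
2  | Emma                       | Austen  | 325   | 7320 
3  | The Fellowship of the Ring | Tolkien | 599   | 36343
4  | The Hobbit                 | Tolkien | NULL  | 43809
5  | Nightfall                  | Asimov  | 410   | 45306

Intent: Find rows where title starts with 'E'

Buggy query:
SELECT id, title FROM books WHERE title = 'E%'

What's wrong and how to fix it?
Bug: '=' compares the literal string including the % character; pattern matching needs LIKE

Fix: Replace '=' with LIKE so 'E%' is treated as a pattern

Corrected query:
SELECT id, title FROM books WHERE title LIKE 'E%'

Result:
id | title
---+------
2  | Emma 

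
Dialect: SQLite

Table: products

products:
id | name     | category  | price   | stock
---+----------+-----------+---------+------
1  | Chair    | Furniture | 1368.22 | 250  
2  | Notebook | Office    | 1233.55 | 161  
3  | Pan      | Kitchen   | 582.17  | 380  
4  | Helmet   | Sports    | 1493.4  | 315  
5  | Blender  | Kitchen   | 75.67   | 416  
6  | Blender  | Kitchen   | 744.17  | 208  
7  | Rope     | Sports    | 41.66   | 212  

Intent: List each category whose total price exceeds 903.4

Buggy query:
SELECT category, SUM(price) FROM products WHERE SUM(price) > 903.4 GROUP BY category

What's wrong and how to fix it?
Bug: SUM(price) is an aggregate, but WHERE filters rows before aggregation

Fix: Use HAVING (which filters groups after aggregation) instead of WHERE

Corrected query:
SELECT category, SUM(price) FROM products GROUP BY category HAVING SUM(price) > 903.4

Result:
category  | SUM(price)
----------+-----------
Furniture | 1368.22   
Kitchen   | 1402.01   
Office    | 1233.55   
Sports    | 1535.06   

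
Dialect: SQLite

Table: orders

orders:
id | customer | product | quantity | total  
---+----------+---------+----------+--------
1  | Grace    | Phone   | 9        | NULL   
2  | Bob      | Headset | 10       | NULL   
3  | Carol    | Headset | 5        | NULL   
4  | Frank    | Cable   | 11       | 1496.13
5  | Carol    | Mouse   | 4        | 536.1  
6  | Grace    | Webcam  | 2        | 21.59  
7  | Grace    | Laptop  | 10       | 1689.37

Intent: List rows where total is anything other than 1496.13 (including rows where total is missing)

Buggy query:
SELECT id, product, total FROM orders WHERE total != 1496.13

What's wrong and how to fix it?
Bug: Inequality against NULL is unknown, not true; rows with NULL are dropped

Fix: Handle NULL separately with IS NULL alongside the inequality

Corrected query:
SELECT id, product, total FROM orders WHERE total != 1496.13 OR total IS NULL

Result:
id | product | total  
---+---------+--------
1  | Phone   | NULL   
2  | Headset | NULL   
3  | Headset | NULL   
5  | Mouse   | 536.1  
6  | Webcam  | 21.59  
7  | Laptop  | 1689.37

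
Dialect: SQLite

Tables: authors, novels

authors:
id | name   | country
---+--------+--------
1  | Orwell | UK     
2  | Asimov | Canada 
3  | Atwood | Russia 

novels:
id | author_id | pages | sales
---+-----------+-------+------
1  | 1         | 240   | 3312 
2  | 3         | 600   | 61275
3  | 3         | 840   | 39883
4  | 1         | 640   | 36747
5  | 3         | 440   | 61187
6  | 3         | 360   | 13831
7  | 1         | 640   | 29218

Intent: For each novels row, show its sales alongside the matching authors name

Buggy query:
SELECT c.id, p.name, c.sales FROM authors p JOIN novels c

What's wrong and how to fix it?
Bug: Missing join condition: each novels row is matched to all authors rows instead of just its own

Fix: Add ON c.author_id = p.id to the JOIN

Corrected query:
SELECT c.id, p.name, c.sales FROM authors p JOIN novels c ON c.author_id = p.id

Result:
id | name   | sales
---+--------+------
1  | Orwell | 3312 
2  | Atwood | 61275
3  | Atwood | 39883
4  | Orwell | 36747
5  | Atwood | 61187
6  | Atwood | 13831
7  | Orwell | 29218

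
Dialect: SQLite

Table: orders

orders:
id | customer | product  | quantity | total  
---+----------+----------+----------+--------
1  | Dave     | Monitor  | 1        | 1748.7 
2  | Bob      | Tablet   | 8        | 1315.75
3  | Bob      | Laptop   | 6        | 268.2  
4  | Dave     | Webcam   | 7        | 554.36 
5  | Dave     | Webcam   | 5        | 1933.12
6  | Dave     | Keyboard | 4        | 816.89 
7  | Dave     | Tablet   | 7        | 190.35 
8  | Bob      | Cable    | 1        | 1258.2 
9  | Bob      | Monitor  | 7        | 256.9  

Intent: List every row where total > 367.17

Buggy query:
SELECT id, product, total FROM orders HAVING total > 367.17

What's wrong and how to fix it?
Bug: This is a non-aggregate query (no GROUP BY, no aggregates), so in SQLite the HAVING clause is invalid here; a row-level condition belongs in WHERE

Fix: Replace HAVING with WHERE since the condition applies to individual rows

Corrected query:
SELECT id, product, total FROM orders WHERE total > 367.17

Result:
id | product  | total  
---+----------+--------
1  | Monitor  | 1748.7 
2  | Tablet   | 1315.75
4  | Webcam   | 554.36 
5  | Webcam   | 1933.12
6  | Keyboard | 816.89 
8  | Cable    | 1258.2 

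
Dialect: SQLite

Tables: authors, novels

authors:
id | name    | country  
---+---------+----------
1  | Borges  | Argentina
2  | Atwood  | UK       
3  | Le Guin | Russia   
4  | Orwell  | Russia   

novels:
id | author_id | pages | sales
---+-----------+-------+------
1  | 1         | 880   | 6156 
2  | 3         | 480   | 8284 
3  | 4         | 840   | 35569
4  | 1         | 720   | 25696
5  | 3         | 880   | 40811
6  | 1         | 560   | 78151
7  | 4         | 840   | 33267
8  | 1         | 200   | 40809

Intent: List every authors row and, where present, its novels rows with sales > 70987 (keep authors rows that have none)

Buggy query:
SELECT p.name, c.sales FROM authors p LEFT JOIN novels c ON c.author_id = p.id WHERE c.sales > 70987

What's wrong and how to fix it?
Bug: A WHERE condition on the right-hand table after LEFT JOIN drops unmatched parents

Fix: Put 'c.sales > 70987' in the JOIN's ON clause instead of WHERE

Corrected query:
SELECT p.name, c.sales FROM authors p LEFT JOIN novels c ON c.author_id = p.id AND c.sales > 70987

Result:
name    | sales
--------+------
Borges  | 78151
Atwood  | NULL 
Le Guin | NULL 
Orwell  | NULL 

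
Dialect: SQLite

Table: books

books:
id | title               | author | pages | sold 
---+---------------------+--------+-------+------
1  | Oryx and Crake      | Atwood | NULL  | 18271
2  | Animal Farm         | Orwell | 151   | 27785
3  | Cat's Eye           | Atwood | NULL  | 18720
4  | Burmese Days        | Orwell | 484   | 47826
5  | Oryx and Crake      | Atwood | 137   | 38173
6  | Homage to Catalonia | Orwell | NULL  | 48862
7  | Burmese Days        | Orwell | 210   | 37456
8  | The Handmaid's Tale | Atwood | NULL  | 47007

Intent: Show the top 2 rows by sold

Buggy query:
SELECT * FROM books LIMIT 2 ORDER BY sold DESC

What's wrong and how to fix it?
Bug: LIMIT must come after ORDER BY

Fix: Swap the clauses: ORDER BY first, then LIMIT

Corrected query:
SELECT * FROM books ORDER BY sold DESC LIMIT 2

Result:
id | title               | author | pages | sold 
---+---------------------+--------+-------+------
6  | Homage to Catalonia | Orwell | NULL  | 48862
4  | Burmese Days        | Orwell | 484   | 47826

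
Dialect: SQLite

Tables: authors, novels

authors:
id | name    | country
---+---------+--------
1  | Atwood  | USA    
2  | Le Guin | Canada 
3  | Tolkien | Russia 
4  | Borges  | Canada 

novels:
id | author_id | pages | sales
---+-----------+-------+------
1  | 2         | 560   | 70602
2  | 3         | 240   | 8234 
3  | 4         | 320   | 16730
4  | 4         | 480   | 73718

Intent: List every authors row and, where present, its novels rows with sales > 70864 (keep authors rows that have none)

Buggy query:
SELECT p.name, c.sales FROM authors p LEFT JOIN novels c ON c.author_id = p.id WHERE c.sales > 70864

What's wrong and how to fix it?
Bug: A WHERE condition on the right-hand table after LEFT JOIN drops unmatched parents

Fix: Put 'c.sales > 70864' in the JOIN's ON clause instead of WHERE

Corrected query:
SELECT p.name, c.sales FROM authors p LEFT JOIN novels c ON c.author_id = p.id AND c.sales > 70864

Result:
name    | sales
--------+------
Atwood  | NULL 
Le Guin | NULL 
Tolkien | NULL 
Borges  | 73718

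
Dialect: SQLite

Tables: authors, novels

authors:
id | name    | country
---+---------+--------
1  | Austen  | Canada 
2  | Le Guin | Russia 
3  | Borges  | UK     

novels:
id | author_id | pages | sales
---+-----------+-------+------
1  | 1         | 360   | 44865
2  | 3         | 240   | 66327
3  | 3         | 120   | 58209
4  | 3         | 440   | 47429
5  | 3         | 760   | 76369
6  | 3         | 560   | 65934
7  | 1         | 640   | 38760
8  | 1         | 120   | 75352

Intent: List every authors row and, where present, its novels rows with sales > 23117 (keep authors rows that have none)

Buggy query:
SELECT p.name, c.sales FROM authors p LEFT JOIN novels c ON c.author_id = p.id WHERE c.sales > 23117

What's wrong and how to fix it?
Bug: A WHERE condition on the right-hand table after LEFT JOIN drops unmatched parents

Fix: Put 'c.sales > 23117' in the JOIN's ON clause instead of WHERE

Corrected query:
SELECT p.name, c.sales FROM authors p LEFT JOIN novels c ON c.author_id = p.id AND c.sales > 23117

Result:
name    | sales
--------+------
Austen  | 38760
Austen  | 44865
Austen  | 75352
Le Guin | NULL 
Borges  | 47429
Borges  | 58209
Borges  | 65934
Borges  | 66327
Borges  | 76369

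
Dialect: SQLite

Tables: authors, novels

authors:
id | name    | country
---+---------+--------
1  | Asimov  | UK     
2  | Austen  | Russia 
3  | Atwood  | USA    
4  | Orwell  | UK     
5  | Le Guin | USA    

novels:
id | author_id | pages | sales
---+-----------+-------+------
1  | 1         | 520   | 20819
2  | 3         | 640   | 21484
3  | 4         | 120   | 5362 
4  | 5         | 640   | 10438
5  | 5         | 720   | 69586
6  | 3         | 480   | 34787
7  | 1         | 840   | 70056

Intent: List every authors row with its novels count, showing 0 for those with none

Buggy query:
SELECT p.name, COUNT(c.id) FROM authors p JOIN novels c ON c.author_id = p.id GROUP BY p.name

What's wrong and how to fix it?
Bug: An inner join excludes parents with zero children

Fix: Use LEFT JOIN so parents without children still appear (COUNT(c.id) gives 0)

Corrected query:
SELECT p.name, COUNT(c.id) FROM authors p LEFT JOIN novels c ON c.author_id = p.id GROUP BY p.name

Result:
name    | COUNT(c.id)
--------+------------
Asimov  | 2          
Atwood  | 2          
Austen  | 0          
Le Guin | 2          
Orwell  | 1          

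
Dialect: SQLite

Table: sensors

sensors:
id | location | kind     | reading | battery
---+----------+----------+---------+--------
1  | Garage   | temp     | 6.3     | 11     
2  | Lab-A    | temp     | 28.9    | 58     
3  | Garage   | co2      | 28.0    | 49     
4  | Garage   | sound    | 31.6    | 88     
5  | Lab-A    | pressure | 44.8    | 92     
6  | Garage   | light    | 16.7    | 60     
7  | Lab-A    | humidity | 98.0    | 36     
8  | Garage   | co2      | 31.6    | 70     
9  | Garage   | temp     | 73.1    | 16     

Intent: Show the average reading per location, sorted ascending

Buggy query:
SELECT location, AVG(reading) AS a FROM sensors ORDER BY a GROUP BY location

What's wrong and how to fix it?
Bug: GROUP BY must precede ORDER BY

Fix: Reorder: SELECT … FROM … GROUP BY … ORDER BY …

Corrected query:
SELECT location, AVG(reading) AS a FROM sensors GROUP BY location ORDER BY a

Result:
location | a        
---------+----------
Garage   | 31.216667
Lab-A    | 57.233333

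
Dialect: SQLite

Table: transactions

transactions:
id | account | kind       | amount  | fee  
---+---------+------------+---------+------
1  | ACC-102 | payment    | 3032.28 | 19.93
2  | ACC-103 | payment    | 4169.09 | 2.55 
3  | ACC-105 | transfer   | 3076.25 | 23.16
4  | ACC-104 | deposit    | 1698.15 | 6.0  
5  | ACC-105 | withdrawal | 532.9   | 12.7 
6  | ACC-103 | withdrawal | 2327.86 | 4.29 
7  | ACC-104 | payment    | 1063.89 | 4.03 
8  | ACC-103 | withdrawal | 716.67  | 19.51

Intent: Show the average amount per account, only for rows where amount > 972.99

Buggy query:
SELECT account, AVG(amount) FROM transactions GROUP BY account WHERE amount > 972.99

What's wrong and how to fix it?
Bug: Row-level WHERE must come before GROUP BY in the clause order

Fix: Move the WHERE clause before GROUP BY

Corrected query:
SELECT account, AVG(amount) FROM transactions WHERE amount > 972.99 GROUP BY account

Result:
account | AVG(amount)
--------+------------
ACC-102 | 3032.28    
ACC-103 | 3248.475   
ACC-104 | 1381.02    
ACC-105 | 3076.25    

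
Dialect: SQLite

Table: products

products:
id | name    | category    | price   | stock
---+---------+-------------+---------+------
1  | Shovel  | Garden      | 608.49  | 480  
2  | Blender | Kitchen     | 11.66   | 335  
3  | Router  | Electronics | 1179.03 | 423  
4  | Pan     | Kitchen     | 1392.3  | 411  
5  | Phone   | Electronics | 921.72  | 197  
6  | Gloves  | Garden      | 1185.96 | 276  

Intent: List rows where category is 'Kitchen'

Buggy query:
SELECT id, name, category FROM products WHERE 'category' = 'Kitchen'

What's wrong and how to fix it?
Bug: Single quotes denote string literals in SQL; the column name is being compared as a constant string

Fix: Remove the quotes around the column name (or use double quotes for an identifier)

Corrected query:
SELECT id, name, category FROM products WHERE category = 'Kitchen'

Result:
id | name    | category
---+---------+---------
2  | Blender | Kitchen 
4  | Pan     | Kitchen 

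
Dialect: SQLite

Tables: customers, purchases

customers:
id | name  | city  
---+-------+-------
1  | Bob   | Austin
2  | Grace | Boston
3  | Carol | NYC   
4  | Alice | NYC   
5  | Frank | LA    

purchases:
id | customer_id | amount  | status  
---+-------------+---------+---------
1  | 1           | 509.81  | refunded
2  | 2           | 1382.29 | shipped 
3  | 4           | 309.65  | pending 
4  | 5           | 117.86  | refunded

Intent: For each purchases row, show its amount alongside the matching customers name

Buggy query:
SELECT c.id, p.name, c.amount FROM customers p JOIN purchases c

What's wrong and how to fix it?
Bug: JOIN with no ON clause produces a cartesian product; every purchases row pairs with every customers row

Fix: Specify the join condition linking the foreign key to the parent id

Corrected query:
SELECT c.id, p.name, c.amount FROM customers p JOIN purchases c ON c.customer_id = p.id

Result:
id | name  | amount 
---+-------+--------
1  | Bob   | 509.81 
2  | Grace | 1382.29
3  | Alice | 309.65 
4  | Frank | 117.86 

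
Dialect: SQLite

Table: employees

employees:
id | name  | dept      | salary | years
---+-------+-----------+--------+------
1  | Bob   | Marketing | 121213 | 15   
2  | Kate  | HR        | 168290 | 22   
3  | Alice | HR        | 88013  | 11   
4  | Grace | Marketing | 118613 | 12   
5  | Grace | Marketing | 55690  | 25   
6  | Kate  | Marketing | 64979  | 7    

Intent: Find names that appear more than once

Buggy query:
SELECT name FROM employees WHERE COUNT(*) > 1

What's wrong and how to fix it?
Bug: WHERE can't reference COUNT(*); aggregates are computed after WHERE

Fix: GROUP BY name, then filter groups with HAVING COUNT(*) > 1

Corrected query:
SELECT name FROM employees GROUP BY name HAVING COUNT(*) > 1

Result:
name 
-----
Grace
Kate 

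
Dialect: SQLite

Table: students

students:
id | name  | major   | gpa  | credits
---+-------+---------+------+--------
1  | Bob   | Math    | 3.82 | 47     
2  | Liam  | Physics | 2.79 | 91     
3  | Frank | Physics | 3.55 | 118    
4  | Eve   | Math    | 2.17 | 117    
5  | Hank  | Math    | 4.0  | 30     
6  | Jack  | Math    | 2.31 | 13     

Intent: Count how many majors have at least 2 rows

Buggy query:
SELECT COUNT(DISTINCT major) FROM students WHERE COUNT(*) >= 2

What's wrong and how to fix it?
Bug: COUNT(*) cannot appear in WHERE; the per-group count doesn't exist yet

Fix: Use a subquery that GROUPs and filters with HAVING, then count its rows

Corrected query:
SELECT COUNT(*) FROM (SELECT major FROM students GROUP BY major HAVING COUNT(*) >= 2)

Result:
COUNT(*)
--------
2       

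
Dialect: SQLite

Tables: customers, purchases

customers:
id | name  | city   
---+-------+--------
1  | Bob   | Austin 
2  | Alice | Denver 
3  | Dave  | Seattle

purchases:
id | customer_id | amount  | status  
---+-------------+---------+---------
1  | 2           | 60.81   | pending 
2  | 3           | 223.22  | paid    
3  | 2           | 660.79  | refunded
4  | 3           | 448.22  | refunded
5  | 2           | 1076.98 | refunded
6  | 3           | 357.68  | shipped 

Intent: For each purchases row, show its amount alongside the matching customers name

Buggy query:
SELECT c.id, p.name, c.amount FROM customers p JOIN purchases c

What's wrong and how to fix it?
Bug: Missing join condition: each purchases row is matched to all customers rows instead of just its own

Fix: Specify the join condition linking the foreign key to the parent id

Corrected query:
SELECT c.id, p.name, c.amount FROM customers p JOIN purchases c ON c.customer_id = p.id

Result:
id | name  | amount 
---+-------+--------
1  | Alice | 60.81  
2  | Dave  | 223.22 
3  | Alice | 660.79 
4  | Dave  | 448.22 
5  | Alice | 1076.98
6  | Dave  | 357.68 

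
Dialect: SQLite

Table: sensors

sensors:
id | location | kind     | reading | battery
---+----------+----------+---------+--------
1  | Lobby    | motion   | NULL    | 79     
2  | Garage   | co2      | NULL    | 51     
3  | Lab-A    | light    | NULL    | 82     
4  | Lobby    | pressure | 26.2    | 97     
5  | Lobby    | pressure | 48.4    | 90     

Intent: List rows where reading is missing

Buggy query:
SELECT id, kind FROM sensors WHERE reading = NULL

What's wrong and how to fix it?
Bug: '= NULL' is always unknown in SQL three-valued logic, so no rows match

Fix: Replace '= NULL' with 'IS NULL'

Corrected query:
SELECT id, kind FROM sensors WHERE reading IS NULL

Result:
id | kind  
---+-------
1  | motion
2  | co2   
3  | light 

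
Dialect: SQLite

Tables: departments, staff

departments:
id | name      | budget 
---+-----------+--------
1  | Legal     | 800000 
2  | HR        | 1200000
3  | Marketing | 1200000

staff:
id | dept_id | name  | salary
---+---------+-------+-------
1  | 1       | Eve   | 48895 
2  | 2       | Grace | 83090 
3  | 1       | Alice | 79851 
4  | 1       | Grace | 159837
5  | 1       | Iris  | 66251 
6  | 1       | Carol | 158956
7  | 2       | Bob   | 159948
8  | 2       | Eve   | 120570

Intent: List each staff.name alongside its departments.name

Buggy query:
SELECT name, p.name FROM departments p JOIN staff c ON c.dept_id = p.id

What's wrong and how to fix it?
Bug: Both tables have a 'name' column; the unqualified reference is ambiguous

Fix: Qualify the column with its table alias (c.name)

Corrected query:
SELECT c.name, p.name FROM departments p JOIN staff c ON c.dept_id = p.id

Result:
name  | name 
------+------
Eve   | Legal
Grace | HR   
Alice | Legal
Grace | Legal
Iris  | Legal
Carol | Legal
Bob   | HR   
Eve   | HR   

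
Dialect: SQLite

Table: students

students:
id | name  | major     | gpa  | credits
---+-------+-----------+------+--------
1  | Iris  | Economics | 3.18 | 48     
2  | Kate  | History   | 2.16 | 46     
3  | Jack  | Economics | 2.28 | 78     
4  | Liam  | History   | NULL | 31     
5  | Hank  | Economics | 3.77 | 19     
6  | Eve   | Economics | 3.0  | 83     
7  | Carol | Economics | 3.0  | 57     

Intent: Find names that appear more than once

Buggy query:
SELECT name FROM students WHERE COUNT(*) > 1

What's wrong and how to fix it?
Bug: COUNT(*) is an aggregate and cannot be used in WHERE

Fix: Group first, then use HAVING for the count condition

Corrected query:
SELECT name FROM students GROUP BY name HAVING COUNT(*) > 1

Result:
(no rows)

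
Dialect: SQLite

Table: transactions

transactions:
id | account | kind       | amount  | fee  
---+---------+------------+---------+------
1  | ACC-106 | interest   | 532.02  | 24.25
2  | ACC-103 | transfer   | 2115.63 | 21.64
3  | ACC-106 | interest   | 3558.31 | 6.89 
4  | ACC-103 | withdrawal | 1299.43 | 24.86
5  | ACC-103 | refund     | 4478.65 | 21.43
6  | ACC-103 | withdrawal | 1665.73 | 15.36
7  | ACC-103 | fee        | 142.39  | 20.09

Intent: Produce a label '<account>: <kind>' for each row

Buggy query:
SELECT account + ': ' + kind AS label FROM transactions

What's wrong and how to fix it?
Bug: '+' is numeric addition; on text columns SQLite converts them to 0 instead of concatenating

Fix: Use the || operator for string concatenation

Corrected query:
SELECT account || ': ' || kind AS label FROM transactions

Result:
label              
-------------------
ACC-106: interest  
ACC-103: transfer  
ACC-106: interest  
ACC-103: withdrawal
ACC-103: refund    
ACC-103: withdrawal
ACC-103: fee       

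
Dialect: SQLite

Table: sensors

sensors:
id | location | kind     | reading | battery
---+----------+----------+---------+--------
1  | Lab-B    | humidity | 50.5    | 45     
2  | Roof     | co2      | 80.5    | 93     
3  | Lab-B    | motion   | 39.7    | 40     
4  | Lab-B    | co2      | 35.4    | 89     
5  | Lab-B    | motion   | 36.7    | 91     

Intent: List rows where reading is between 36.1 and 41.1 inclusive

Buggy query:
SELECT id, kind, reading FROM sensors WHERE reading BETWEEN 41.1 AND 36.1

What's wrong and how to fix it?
Bug: The bounds are reversed; BETWEEN a AND b requires a <= b to match anything

Fix: Write BETWEEN 36.1 AND 41.1

Corrected query:
SELECT id, kind, reading FROM sensors WHERE reading BETWEEN 36.1 AND 41.1

Result:
id | kind   | reading
---+--------+--------
3  | motion | 39.7   
5  | motion | 36.7   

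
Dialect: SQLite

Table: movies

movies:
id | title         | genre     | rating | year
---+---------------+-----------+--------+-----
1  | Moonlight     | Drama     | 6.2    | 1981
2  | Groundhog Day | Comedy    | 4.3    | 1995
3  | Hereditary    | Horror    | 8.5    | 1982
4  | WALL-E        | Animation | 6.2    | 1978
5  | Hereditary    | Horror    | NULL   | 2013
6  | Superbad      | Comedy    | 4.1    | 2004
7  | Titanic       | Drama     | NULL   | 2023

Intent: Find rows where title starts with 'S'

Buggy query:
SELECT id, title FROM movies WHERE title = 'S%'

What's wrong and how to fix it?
Bug: '=' compares the literal string including the % character; pattern matching needs LIKE

Fix: Replace '=' with LIKE so 'S%' is treated as a pattern

Corrected query:
SELECT id, title FROM movies WHERE title LIKE 'S%'

Result:
id | title   
---+---------
6  | Superbad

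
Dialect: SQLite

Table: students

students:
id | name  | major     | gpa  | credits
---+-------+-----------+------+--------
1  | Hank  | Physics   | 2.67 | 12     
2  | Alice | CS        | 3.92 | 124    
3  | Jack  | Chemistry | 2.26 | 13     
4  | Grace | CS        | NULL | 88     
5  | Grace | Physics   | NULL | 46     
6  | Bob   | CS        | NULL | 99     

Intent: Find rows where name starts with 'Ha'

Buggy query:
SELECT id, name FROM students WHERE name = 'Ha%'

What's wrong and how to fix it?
Bug: Wildcards only work with LIKE; '=' treats '%' as a literal character

Fix: Replace '=' with LIKE so 'Ha%' is treated as a pattern

Corrected query:
SELECT id, name FROM students WHERE name LIKE 'Ha%'

Result:
id | name
---+-----
1  | Hank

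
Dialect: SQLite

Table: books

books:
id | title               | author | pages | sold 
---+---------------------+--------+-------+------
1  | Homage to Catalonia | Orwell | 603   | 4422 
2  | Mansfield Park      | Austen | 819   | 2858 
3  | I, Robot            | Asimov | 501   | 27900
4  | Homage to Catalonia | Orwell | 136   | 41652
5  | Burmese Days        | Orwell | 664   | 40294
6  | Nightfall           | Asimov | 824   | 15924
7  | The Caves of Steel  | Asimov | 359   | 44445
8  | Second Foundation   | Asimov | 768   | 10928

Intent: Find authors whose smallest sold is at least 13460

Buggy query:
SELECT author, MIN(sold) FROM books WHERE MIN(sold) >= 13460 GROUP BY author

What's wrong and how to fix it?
Bug: MIN() in WHERE is a misuse of aggregate

Fix: Replace WHERE with HAVING after the GROUP BY

Corrected query:
SELECT author, MIN(sold) FROM books GROUP BY author HAVING MIN(sold) >= 13460

Result:
(no rows)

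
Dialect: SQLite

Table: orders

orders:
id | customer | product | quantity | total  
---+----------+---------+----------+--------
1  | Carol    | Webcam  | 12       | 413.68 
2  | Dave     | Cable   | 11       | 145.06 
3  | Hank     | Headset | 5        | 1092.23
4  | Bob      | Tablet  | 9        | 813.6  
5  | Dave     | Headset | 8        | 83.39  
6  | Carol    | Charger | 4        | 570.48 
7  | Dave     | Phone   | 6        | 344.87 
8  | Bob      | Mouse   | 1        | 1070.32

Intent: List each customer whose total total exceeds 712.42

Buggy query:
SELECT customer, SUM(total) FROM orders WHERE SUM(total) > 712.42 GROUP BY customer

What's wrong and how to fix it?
Bug: SUM(total) is an aggregate, but WHERE filters rows before aggregation

Fix: Use HAVING (which filters groups after aggregation) instead of WHERE

Corrected query:
SELECT customer, SUM(total) FROM orders GROUP BY customer HAVING SUM(total) > 712.42

Result:
customer | SUM(total)
---------+-----------
Bob      | 1883.92   
Carol    | 984.16    
Hank     | 1092.23   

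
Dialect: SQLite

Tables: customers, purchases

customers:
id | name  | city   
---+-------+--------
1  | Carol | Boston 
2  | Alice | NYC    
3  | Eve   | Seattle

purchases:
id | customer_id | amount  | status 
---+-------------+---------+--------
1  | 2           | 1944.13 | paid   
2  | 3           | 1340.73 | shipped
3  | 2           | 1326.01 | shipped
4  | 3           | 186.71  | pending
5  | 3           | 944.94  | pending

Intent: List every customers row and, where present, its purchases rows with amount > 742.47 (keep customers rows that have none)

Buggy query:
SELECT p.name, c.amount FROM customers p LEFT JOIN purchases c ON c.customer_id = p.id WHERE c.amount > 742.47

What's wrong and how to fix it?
Bug: Filtering c.amount in WHERE discards the NULL rows produced by LEFT JOIN, turning it into an inner join

Fix: Put 'c.amount > 742.47' in the JOIN's ON clause instead of WHERE

Corrected query:
SELECT p.name, c.amount FROM customers p LEFT JOIN purchases c ON c.customer_id = p.id AND c.amount > 742.47

Result:
name  | amount 
------+--------
Carol | NULL   
Alice | 1326.01
Alice | 1944.13
Eve   | 944.94 
Eve   | 1340.73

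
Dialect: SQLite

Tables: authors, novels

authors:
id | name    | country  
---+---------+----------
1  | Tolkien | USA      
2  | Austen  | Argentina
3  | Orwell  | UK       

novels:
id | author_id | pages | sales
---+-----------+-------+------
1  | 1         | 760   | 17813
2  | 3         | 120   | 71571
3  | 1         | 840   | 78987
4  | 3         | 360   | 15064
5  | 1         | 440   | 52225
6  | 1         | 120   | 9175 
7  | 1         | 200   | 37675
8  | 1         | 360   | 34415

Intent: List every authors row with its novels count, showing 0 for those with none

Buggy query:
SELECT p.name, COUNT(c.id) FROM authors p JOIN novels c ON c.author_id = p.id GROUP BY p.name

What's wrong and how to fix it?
Bug: An inner join excludes parents with zero children

Fix: Switch to LEFT JOIN to retain unmatched parent rows

Corrected query:
SELECT p.name, COUNT(c.id) FROM authors p LEFT JOIN novels c ON c.author_id = p.id GROUP BY p.name

Result:
name    | COUNT(c.id)
--------+------------
Austen  | 0          
Orwell  | 2          
Tolkien | 6          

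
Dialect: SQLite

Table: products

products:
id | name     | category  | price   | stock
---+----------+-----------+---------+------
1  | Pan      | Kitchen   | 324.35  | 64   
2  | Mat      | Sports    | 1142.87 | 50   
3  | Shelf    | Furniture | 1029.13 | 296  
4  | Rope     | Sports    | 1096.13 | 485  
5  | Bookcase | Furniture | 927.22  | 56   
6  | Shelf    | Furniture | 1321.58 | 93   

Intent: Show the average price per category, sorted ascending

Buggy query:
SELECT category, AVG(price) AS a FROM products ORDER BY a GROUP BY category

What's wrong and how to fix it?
Bug: ORDER BY appears before GROUP BY; SQL clause order requires GROUP BY first

Fix: Move ORDER BY to the end, after GROUP BY

Corrected query:
SELECT category, AVG(price) AS a FROM products GROUP BY category ORDER BY a

Result:
category  | a          
----------+------------
Kitchen   | 324.35     
Furniture | 1092.643333
Sports    | 1119.5     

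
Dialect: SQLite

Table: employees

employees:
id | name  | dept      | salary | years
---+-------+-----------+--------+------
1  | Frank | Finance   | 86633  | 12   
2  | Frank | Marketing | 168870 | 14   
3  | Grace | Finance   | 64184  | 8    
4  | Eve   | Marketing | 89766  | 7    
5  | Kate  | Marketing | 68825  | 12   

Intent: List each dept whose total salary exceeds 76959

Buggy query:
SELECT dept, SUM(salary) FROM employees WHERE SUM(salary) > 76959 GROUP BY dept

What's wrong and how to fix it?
Bug: SUM(salary) is an aggregate, but WHERE filters rows before aggregation

Fix: Use HAVING (which filters groups after aggregation) instead of WHERE

Corrected query:
SELECT dept, SUM(salary) FROM employees GROUP BY dept HAVING SUM(salary) > 76959

Result:
dept      | SUM(salary)
----------+------------
Finance   | 150817     
Marketing | 327461     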